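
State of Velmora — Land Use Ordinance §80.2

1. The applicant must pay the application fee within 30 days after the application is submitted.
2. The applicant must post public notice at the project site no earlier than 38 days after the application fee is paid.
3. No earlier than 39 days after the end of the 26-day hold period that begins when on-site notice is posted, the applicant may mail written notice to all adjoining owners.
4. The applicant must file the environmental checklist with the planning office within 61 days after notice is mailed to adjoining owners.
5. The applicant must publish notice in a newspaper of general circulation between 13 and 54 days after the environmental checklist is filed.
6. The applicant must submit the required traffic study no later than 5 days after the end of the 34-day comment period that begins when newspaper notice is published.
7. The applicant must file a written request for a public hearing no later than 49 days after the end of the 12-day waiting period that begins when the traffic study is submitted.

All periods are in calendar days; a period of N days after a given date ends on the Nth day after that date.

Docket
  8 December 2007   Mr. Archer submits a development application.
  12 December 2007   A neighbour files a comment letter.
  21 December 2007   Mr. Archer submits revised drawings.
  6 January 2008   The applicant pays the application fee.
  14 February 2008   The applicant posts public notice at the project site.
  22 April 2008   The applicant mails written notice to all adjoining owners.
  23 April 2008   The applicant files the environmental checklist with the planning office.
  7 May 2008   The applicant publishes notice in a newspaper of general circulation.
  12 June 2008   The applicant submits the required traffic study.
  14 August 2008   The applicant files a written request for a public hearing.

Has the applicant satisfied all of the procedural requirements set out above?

No

Step 1: 30 days after 8 December 2007 (when the application is submitted) is 7 January 2008; done 6 January 2008 — timely.
Step 2: the earliest permitted date is 38 days after 6 January 2008 (when the application fee is paid), i.e. 13 February 2008; done 14 February 2008 — permitted.
Step 3: the earliest permitted date is 39 days after 11 March 2008 (end of the 26-day hold period, which began when on-site notice is posted on 14 February 2008), i.e. 19 April 2008; done 22 April 2008 — permitted.
Step 4: 61 days after 22 April 2008 (when notice is mailed to adjoining owners) is 22 June 2008; done 23 April 2008 — timely.
Step 5: the window is 13–54 days after 23 April 2008 (when the environmental checklist is filed), so 6 May 2008 through 16 June 2008; 7 May 2008 falls inside that range.
Step 6: 5 days after 10 June 2008 (end of the 34-day comment period, which began when newspaper notice is published on 7 May 2008) is 15 June 2008; completed 12 June 2008, before the deadline.
Step 7: 49 days after 24 June 2008 (end of the 12-day waiting period, which began when the traffic study is submitted on 12 June 2008) is 12 August 2008; not done until 14 August 2008, 2 days after the deadline.
That is the first point of non-compliance.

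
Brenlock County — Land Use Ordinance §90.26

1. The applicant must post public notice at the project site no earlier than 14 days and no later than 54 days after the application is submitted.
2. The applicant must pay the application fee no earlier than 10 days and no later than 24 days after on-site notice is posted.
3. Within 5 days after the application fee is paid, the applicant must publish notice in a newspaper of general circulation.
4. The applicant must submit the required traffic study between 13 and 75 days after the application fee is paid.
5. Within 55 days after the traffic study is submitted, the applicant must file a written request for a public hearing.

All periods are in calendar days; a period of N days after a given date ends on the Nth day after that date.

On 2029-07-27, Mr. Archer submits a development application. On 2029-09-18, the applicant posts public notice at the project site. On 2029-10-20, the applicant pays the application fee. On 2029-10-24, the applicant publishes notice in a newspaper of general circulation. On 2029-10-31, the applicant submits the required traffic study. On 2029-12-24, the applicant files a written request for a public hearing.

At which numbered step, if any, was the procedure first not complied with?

Step 1 — 14 and 54 days from 2029-07-27 (when the application is submitted) are 2029-08-10 and 2029-09-19 respectively; 2029-09-18 falls inside that range.
Step 2 — 10 and 24 days from 2029-09-18 (when on-site notice is posted) are 2029-09-28 and 2029-10-12 respectively; done 2029-10-20 — 8 days after the window closed.
The procedure was therefore not followed at step 2.

Step 2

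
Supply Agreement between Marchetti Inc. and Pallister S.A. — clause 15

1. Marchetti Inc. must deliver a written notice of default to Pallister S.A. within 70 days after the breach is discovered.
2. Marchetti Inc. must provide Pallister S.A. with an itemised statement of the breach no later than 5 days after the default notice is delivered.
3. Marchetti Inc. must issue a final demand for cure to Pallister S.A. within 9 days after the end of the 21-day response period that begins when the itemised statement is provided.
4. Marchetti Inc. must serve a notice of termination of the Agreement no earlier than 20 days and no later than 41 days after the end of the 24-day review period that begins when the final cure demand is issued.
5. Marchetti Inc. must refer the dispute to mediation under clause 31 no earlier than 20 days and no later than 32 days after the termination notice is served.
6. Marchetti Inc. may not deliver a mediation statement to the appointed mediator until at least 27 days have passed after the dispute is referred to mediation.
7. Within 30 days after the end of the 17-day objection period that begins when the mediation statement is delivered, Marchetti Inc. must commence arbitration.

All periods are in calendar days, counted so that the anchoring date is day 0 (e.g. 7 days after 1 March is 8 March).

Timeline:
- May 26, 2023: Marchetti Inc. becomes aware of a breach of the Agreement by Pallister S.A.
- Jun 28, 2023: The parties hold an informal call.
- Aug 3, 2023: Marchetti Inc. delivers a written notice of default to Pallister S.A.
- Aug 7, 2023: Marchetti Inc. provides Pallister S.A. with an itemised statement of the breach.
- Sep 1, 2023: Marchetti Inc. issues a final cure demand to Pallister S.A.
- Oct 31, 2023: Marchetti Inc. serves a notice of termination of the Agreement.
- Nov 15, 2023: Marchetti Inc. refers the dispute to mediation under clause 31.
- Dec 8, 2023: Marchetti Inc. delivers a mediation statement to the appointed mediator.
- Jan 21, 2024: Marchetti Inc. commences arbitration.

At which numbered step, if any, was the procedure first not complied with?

Step 5

Step 1: 70 days after May 26, 2023 (when the breach is discovered) is Aug 4, 2023; done Aug 3, 2023 — timely.
Step 2: 5 days after Aug 3, 2023 (when the default notice is delivered) is Aug 8, 2023; done Aug 7, 2023 — timely.
Step 3: 9 days after Aug 28, 2023 (end of the 21-day response period, which began when the itemised statement is provided on Aug 7, 2023) is Sep 6, 2023; completed Sep 1, 2023, before the deadline.
Step 4: the window is 20–41 days after Sep 25, 2023 (end of the 24-day review period, which began when the final cure demand is issued on Sep 1, 2023), so Oct 15, 2023 through Nov 5, 2023; done Oct 31, 2023, which is between those dates.
Step 5: the window is 20–32 days after Oct 31, 2023 (when the termination notice is served), so Nov 20, 2023 through Dec 2, 2023; done Nov 15, 2023 — 5 days before the window opened.
Later steps need not be reached.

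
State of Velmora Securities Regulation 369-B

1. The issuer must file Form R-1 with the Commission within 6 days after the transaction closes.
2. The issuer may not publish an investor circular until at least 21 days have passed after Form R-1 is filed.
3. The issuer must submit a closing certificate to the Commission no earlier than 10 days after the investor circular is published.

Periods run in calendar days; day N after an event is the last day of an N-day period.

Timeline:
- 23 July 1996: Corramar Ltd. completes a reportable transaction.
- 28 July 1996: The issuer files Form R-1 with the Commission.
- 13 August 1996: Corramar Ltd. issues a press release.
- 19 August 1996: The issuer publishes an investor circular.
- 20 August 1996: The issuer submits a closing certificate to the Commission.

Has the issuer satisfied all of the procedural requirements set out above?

Step 1 — counting 6 days from 23 July 1996 (when the transaction closes) gives a deadline of 29 July 1996; done 28 July 1996 — timely.
Step 2 — must wait 21 days from 28 July 1996 (when Form R-1 is filed), so not before 18 August 1996; done 19 August 1996, after the minimum wait.
Step 3 — must wait 10 days from 19 August 1996 (when the investor circular is published), so not before 29 August 1996; 20 August 1996 is 9 days before the earliest permitted date.
The procedure was therefore not followed at step 3.

No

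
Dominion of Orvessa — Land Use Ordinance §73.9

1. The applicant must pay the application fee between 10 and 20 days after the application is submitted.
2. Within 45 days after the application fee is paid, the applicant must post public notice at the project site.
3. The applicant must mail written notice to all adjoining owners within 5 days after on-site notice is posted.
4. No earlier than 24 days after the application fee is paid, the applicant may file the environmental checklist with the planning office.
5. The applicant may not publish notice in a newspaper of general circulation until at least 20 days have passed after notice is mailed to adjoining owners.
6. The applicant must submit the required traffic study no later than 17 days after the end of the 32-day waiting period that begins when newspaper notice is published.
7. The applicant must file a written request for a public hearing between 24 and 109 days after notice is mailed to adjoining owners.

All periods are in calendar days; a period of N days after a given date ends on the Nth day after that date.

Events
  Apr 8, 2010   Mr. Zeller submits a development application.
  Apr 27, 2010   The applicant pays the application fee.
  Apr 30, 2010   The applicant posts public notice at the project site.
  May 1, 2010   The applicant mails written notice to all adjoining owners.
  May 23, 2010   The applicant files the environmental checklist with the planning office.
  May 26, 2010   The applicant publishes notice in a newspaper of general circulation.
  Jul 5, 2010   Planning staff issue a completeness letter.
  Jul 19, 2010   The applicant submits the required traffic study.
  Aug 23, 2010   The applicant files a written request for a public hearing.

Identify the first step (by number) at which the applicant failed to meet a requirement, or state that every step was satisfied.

Step 6

(1) the permitted window runs from Apr 8, 2010 + 10 = Apr 18, 2010 to Apr 8, 2010 + 20 = Apr 28, 2010; done Apr 27, 2010 — within the window.
(2) due by Apr 27, 2010 + 45 days = Jun 11, 2010; done Apr 30, 2010 — timely.
(3) due by Apr 30, 2010 + 5 days = May 5, 2010; May 1, 2010 is within that limit.
(4) permitted from Apr 27, 2010 + 24 days = May 21, 2010 onward; done May 23, 2010, after the minimum wait.
(5) permitted from May 1, 2010 + 20 days = May 21, 2010 onward; done May 26, 2010 — permitted.
(6) due by Jun 27, 2010 + 17 days = Jul 14, 2010; done Jul 19, 2010 — 5 days late.
No need to go further; step 6 was not satisfied.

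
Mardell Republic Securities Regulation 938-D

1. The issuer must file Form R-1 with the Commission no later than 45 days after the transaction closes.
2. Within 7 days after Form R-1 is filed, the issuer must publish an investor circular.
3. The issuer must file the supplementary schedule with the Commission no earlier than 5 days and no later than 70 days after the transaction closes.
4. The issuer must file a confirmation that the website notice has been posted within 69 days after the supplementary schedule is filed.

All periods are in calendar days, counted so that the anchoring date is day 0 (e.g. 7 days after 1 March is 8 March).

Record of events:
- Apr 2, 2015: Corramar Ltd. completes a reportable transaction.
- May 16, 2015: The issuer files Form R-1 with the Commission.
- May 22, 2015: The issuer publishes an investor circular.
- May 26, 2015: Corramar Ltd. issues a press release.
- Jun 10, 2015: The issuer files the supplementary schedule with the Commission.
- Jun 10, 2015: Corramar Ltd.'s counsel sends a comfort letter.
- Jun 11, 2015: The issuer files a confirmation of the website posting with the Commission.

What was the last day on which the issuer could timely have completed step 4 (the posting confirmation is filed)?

Step 4 runs from Jun 10, 2015, when the supplementary schedule is filed. 69 days after Jun 10, 2015 is Aug 18, 2015.

Aug 18, 2015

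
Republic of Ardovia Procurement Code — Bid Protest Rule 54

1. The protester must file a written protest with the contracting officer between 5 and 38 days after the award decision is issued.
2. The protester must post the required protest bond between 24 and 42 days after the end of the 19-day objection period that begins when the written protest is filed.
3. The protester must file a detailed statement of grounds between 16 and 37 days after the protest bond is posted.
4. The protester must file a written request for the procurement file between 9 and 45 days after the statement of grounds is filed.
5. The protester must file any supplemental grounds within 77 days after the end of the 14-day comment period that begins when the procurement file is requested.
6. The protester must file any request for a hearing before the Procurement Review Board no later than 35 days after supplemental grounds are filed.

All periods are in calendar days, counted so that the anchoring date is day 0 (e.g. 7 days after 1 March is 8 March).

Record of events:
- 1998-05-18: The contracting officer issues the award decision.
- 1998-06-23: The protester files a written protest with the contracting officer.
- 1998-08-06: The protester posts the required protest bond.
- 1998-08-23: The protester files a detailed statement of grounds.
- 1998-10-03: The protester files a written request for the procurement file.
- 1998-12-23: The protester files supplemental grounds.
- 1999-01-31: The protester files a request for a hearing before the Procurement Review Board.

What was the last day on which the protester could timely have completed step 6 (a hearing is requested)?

Step 6 runs from 1998-12-23, when supplemental grounds are filed. 35 days after 1998-12-23 is 1999-01-27.

1999-01-27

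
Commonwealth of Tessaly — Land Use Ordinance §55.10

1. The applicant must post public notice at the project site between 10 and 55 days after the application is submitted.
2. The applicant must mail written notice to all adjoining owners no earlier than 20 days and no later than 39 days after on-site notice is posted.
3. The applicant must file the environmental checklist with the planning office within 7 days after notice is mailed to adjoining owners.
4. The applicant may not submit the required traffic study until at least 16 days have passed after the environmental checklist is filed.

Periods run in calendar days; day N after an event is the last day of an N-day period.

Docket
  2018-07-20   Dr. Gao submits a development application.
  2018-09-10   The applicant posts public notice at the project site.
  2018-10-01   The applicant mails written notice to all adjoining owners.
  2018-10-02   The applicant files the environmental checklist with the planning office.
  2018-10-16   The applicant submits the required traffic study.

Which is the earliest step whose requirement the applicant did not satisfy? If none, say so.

Step 4

Step 1 — 10 and 55 days from 2018-07-20 (when the application is submitted) are 2018-07-30 and 2018-09-13 respectively; done 2018-09-10 — within the window.
Step 2 — 20 and 39 days from 2018-09-10 (when on-site notice is posted) are 2018-09-30 and 2018-10-19 respectively; done 2018-10-01 — within the window.
Step 3 — counting 7 days from 2018-10-01 (when notice is mailed to adjoining owners) gives a deadline of 2018-10-08; completed 2018-10-02, before the deadline.
Step 4 — must wait 16 days from 2018-10-02 (when the environmental checklist is filed), so not before 2018-10-18; 2018-10-16 is 2 days before the earliest permitted date.
No need to go further; step 4 was not satisfied.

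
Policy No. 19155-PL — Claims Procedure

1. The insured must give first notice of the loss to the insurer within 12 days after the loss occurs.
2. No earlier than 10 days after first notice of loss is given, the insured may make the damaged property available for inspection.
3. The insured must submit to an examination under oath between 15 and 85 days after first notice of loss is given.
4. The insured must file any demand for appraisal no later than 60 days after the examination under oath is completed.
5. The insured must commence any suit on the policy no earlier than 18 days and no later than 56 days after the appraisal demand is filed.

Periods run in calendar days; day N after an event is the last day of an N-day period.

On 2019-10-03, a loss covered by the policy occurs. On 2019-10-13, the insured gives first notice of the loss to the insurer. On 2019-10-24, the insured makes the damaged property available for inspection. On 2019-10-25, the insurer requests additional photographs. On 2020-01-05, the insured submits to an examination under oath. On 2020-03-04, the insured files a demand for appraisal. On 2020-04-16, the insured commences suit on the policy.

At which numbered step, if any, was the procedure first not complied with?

(1) due by 2019-10-03 + 12 days = 2019-10-15; 2019-10-13 is within that limit.
(2) permitted from 2019-10-13 + 10 days = 2019-10-23 onward; done 2019-10-24 — permitted.
(3) the permitted window runs from 2019-10-13 + 15 = 2019-10-28 to 2019-10-13 + 85 = 2020-01-06; done 2020-01-05 — within the window.
(4) due by 2020-01-05 + 60 days = 2020-03-05; completed 2020-03-04, before the deadline.
(5) the permitted window runs from 2020-03-04 + 18 = 2020-03-22 to 2020-03-04 + 56 = 2020-04-29; done 2020-04-16 — within the window.

None — every step was satisfied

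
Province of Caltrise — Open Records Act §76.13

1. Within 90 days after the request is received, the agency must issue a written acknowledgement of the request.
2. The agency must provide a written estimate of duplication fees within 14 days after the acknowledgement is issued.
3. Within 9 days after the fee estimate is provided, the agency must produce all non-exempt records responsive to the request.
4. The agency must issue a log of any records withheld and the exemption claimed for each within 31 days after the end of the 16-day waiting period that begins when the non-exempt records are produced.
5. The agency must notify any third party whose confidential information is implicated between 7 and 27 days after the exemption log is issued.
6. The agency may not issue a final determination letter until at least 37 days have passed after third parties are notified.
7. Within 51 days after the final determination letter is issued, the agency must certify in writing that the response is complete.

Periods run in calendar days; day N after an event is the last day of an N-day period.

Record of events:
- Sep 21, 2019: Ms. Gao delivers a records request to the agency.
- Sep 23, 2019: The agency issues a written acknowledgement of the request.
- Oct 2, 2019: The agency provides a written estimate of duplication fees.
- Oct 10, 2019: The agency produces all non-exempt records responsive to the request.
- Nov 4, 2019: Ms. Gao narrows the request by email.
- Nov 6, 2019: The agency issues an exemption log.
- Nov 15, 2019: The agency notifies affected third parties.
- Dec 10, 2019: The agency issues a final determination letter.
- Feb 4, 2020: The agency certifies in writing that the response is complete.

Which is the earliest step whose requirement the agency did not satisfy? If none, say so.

Step 1 — counting 90 days from Sep 21, 2019 (when the request is received) gives a deadline of Dec 20, 2019; Sep 23, 2019 is within that limit.
Step 2 — counting 14 days from Sep 23, 2019 (when the acknowledgement is issued) gives a deadline of Oct 7, 2019; done Oct 2, 2019 — timely.
Step 3 — counting 9 days from Oct 2, 2019 (when the fee estimate is provided) gives a deadline of Oct 11, 2019; completed Oct 10, 2019, before the deadline.
Step 4 — counting 31 days from Oct 26, 2019 (end of the 16-day waiting period, which began when the non-exempt records are produced on Oct 10, 2019) gives a deadline of Nov 26, 2019; completed Nov 6, 2019, before the deadline.
Step 5 — 7 and 27 days from Nov 6, 2019 (when the exemption log is issued) are Nov 13, 2019 and Dec 3, 2019 respectively; done Nov 15, 2019 — within the window.
Step 6 — must wait 37 days from Nov 15, 2019 (when third parties are notified), so not before Dec 22, 2019; Dec 10, 2019 is 12 days before the earliest permitted date.
The procedure was therefore not followed at step 6.

Step 6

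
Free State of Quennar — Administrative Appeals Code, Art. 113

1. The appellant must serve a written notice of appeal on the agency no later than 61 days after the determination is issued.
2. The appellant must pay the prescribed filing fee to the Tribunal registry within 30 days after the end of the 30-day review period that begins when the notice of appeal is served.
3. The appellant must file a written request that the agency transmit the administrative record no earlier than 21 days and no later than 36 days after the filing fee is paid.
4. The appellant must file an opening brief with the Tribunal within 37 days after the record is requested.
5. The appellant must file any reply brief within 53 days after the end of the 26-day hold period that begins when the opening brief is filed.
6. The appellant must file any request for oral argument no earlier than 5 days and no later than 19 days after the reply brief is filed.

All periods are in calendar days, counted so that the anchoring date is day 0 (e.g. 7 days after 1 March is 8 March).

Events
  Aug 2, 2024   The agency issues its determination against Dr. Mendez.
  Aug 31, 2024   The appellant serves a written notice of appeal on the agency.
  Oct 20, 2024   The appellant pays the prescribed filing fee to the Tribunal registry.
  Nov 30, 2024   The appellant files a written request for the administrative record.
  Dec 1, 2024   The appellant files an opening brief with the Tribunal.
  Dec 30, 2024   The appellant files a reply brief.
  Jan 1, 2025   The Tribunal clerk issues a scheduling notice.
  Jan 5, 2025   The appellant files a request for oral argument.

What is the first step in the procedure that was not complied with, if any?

Step 1: 61 days after Aug 2, 2024 (when the determination is issued) is Oct 2, 2024; Aug 31, 2024 is within that limit.
Step 2: 30 days after Sep 30, 2024 (end of the 30-day review period, which began when the notice of appeal is served on Aug 31, 2024) is Oct 30, 2024; completed Oct 20, 2024, before the deadline.
Step 3: the window is 21–36 days after Oct 20, 2024 (when the filing fee is paid), so Nov 10, 2024 through Nov 25, 2024; Nov 30, 2024 is 5 days past the end of the window.

Step 3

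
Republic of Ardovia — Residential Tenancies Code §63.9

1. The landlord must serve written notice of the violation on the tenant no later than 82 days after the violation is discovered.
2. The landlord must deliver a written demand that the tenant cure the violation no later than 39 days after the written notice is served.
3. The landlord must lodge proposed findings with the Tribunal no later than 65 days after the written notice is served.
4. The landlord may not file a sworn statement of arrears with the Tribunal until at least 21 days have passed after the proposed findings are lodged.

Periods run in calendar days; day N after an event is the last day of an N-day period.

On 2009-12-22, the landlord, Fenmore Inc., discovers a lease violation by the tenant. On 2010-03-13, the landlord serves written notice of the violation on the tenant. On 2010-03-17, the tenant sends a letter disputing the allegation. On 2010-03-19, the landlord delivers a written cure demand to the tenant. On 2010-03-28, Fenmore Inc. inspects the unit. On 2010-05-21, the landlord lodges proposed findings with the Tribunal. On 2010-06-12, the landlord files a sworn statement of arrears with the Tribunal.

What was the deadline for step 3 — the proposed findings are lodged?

Step 3 runs from 2010-03-13, when the written notice is served. 65 days after 2010-03-13 is 2010-05-17.

2010-05-17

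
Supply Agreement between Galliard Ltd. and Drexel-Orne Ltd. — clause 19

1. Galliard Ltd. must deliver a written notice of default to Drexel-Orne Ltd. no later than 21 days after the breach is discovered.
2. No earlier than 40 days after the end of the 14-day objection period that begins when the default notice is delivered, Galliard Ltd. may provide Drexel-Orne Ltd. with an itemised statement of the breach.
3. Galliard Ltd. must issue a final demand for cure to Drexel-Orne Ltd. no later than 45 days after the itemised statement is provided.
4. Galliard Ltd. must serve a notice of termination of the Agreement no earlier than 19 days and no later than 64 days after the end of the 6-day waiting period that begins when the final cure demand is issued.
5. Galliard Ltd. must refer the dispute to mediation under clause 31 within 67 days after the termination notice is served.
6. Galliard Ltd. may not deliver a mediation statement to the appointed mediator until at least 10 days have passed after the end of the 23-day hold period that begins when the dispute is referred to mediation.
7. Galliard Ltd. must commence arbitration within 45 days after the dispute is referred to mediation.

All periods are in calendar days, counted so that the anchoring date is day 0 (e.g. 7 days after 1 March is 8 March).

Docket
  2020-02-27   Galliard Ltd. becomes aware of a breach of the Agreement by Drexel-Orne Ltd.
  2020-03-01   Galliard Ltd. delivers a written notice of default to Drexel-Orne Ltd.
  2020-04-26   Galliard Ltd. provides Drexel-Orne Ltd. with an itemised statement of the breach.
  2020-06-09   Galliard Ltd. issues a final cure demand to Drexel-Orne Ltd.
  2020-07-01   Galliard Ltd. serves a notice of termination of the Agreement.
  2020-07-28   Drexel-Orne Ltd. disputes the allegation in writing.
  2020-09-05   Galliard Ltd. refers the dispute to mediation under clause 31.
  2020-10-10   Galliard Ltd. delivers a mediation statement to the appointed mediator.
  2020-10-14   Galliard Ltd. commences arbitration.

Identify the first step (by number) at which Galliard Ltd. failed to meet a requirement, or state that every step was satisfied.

Step 4

(1) due by 2020-02-27 + 21 days = 2020-03-19; completed 2020-03-01, before the deadline.
(2) permitted from 2020-03-15 + 40 days = 2020-04-24 onward; done 2020-04-26, after the minimum wait.
(3) due by 2020-04-26 + 45 days = 2020-06-10; done 2020-06-09 — timely.
(4) the permitted window runs from 2020-06-15 + 19 = 2020-07-04 to 2020-06-15 + 64 = 2020-08-18; 2020-07-01 is 3 days too early.
That is the first point of non-compliance.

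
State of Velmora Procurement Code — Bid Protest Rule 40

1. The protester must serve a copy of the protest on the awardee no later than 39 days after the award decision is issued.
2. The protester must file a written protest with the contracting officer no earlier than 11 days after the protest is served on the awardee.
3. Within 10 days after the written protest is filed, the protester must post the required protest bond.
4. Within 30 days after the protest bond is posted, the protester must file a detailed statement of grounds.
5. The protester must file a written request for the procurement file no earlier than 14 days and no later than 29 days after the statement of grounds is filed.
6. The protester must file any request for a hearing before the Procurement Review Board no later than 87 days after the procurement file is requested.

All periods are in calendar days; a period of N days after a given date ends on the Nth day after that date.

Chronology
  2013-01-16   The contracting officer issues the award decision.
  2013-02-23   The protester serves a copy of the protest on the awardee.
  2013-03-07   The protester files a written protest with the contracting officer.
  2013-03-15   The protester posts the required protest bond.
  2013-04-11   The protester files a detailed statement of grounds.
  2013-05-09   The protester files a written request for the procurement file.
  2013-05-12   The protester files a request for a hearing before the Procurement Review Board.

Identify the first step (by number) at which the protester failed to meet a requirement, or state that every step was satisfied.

Step 1 — counting 39 days from 2013-01-16 (when the award decision is issued) gives a deadline of 2013-02-24; 2013-02-23 is within that limit.
Step 2 — must wait 11 days from 2013-02-23 (when the protest is served on the awardee), so not before 2013-03-06; done 2013-03-07 — permitted.
Step 3 — counting 10 days from 2013-03-07 (when the written protest is filed) gives a deadline of 2013-03-17; 2013-03-15 is within that limit.
Step 4 — counting 30 days from 2013-03-15 (when the protest bond is posted) gives a deadline of 2013-04-14; 2013-04-11 is within that limit.
Step 5 — 14 and 29 days from 2013-04-11 (when the statement of grounds is filed) are 2013-04-25 and 2013-05-10 respectively; done 2013-05-09 — within the window.
Step 6 — counting 87 days from 2013-05-09 (when the procurement file is requested) gives a deadline of 2013-08-04; done 2013-05-12 — timely.

None — every step was satisfied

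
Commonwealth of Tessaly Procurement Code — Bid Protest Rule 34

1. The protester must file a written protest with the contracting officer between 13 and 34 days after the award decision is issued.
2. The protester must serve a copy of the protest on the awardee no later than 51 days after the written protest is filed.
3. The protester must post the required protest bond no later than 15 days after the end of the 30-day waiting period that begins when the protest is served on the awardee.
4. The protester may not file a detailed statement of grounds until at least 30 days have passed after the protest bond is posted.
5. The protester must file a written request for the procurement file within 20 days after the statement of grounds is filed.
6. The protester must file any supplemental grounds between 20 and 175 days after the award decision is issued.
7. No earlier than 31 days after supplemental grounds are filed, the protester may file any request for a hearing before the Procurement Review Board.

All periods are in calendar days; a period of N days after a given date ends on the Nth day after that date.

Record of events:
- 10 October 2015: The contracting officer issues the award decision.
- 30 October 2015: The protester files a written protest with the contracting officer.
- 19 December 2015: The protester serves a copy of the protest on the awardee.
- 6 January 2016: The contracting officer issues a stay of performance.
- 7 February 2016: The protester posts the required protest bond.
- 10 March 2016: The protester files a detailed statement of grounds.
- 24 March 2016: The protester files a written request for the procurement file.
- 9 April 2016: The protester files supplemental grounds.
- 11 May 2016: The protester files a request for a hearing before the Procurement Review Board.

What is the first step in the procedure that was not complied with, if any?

Step 3

(1) the permitted window runs from 10 October 2015 + 13 = 23 October 2015 to 10 October 2015 + 34 = 13 November 2015; done 30 October 2015, which is between those dates.
(2) due by 30 October 2015 + 51 days = 20 December 2015; completed 19 December 2015, before the deadline.
(3) due by 18 January 2016 + 15 days = 2 February 2016; 7 February 2016 misses that deadline by 5 days.
The procedure was therefore not followed at step 3.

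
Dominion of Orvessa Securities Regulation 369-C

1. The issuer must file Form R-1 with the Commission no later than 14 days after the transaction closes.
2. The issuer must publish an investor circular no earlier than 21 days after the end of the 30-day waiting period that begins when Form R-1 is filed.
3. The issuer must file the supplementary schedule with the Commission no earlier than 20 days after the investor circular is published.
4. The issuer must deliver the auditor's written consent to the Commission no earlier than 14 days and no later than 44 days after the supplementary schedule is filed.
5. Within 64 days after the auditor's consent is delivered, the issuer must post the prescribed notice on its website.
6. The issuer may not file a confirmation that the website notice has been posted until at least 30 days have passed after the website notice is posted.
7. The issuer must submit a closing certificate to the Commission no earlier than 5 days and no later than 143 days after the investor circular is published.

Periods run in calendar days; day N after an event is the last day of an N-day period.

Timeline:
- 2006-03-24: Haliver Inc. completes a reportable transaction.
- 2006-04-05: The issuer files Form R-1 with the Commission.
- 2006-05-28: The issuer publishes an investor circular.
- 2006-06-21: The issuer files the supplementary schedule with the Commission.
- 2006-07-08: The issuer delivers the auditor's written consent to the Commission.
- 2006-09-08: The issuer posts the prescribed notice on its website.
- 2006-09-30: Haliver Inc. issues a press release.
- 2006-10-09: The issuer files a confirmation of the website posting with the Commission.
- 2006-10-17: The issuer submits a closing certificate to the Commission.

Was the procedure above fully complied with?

Yes

Step 1 — counting 14 days from 2006-03-24 (when the transaction closes) gives a deadline of 2006-04-07; done 2006-04-05 — timely.
Step 2 — must wait 21 days from 2006-05-05 (end of the 30-day waiting period, which began when Form R-1 is filed on 2006-04-05), so not before 2006-05-26; done 2006-05-28, after the minimum wait.
Step 3 — must wait 20 days from 2006-05-28 (when the investor circular is published), so not before 2006-06-17; done 2006-06-21, after the minimum wait.
Step 4 — 14 and 44 days from 2006-06-21 (when the supplementary schedule is filed) are 2006-07-05 and 2006-08-04 respectively; done 2006-07-08, which is between those dates.
Step 5 — counting 64 days from 2006-07-08 (when the auditor's consent is delivered) gives a deadline of 2006-09-10; 2006-09-08 is within that limit.
Step 6 — must wait 30 days from 2006-09-08 (when the website notice is posted), so not before 2006-10-08; done 2006-10-09 — permitted.
Step 7 — 5 and 143 days from 2006-05-28 (when the investor circular is published) are 2006-06-02 and 2006-10-18 respectively; done 2006-10-17, which is between those dates.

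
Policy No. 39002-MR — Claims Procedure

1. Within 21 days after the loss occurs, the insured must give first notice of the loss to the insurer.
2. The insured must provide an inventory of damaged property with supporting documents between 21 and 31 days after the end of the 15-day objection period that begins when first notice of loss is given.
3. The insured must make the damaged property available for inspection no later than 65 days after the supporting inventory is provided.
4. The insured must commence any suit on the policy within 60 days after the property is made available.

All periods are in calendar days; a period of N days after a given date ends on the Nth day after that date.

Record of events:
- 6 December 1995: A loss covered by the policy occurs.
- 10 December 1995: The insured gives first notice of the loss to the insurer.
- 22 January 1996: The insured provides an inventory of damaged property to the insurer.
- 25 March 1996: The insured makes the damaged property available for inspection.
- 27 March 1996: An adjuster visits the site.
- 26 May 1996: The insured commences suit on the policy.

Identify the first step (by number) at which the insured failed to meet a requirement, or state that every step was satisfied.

Step 4

Step 1 — counting 21 days from 6 December 1995 (when the loss occurs) gives a deadline of 27 December 1995; done 10 December 1995 — timely.
Step 2 — 21 and 31 days from 25 December 1995 (end of the 15-day objection period, which began when first notice of loss is given on 10 December 1995) are 15 January 1996 and 25 January 1996 respectively; done 22 January 1996 — within the window.
Step 3 — counting 65 days from 22 January 1996 (when the supporting inventory is provided) gives a deadline of 27 March 1996; 25 March 1996 is within that limit.
Step 4 — counting 60 days from 25 March 1996 (when the property is made available) gives a deadline of 24 May 1996; done 26 May 1996 — 2 days late.
No need to go further; step 4 was not satisfied.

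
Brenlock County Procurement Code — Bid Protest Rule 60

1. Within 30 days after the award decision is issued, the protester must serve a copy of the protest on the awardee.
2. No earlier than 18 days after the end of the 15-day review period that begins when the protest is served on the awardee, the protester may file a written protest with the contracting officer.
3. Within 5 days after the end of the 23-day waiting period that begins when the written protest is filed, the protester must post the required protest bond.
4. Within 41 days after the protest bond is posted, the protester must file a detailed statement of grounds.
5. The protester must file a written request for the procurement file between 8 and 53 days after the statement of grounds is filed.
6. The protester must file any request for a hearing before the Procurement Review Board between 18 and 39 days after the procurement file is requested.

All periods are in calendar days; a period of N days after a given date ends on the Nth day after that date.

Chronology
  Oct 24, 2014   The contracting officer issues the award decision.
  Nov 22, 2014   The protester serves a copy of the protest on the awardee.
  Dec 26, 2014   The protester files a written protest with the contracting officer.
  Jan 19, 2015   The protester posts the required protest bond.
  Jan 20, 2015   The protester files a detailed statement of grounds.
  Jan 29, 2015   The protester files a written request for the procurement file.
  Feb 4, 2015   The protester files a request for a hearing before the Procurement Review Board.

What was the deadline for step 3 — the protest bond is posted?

The written protest is filed on Dec 26, 2014; the 23-day waiting period therefore ends Jan 18, 2015, and step 3 runs from that date. 5 days after Jan 18, 2015 is Jan 23, 2015.

Jan 23, 2015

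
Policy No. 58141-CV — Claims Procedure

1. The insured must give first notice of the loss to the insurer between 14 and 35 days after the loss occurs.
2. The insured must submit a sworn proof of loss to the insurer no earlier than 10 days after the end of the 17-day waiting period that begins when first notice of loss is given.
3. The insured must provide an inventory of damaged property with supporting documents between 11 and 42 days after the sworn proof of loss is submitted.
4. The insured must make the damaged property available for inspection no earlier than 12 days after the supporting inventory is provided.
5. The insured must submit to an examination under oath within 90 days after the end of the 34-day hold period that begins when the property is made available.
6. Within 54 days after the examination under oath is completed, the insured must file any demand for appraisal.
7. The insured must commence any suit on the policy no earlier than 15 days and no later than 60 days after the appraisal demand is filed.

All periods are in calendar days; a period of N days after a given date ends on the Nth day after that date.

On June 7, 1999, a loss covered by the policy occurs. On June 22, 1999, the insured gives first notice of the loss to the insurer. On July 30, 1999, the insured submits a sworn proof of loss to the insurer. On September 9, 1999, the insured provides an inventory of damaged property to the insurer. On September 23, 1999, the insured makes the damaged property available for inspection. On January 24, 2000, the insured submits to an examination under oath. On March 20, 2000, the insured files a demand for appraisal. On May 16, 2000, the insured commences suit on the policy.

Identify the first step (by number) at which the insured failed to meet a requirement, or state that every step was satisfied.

Step 1: the window is 14–35 days after June 7, 1999 (when the loss occurs), so June 21, 1999 through July 12, 1999; done June 22, 1999, which is between those dates.
Step 2: the earliest permitted date is 10 days after July 9, 1999 (end of the 17-day waiting period, which began when first notice of loss is given on June 22, 1999), i.e. July 19, 1999; July 30, 1999 is on or after that date.
Step 3: the window is 11–42 days after July 30, 1999 (when the sworn proof of loss is submitted), so August 10, 1999 through September 10, 1999; September 9, 1999 falls inside that range.
Step 4: the earliest permitted date is 12 days after September 9, 1999 (when the supporting inventory is provided), i.e. September 21, 1999; done September 23, 1999, after the minimum wait.
Step 5: 90 days after October 27, 1999 (end of the 34-day hold period, which began when the property is made available on September 23, 1999) is January 25, 2000; completed January 24, 2000, before the deadline.
Step 6: 54 days after January 24, 2000 (when the examination under oath is completed) is March 18, 2000; done March 20, 2000 — 2 days late.
The procedure was therefore not followed at step 6.

Step 6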